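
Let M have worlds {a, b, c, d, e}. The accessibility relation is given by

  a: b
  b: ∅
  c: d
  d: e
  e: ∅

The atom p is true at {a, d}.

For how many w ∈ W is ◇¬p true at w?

2

a: successors {b}; ¬p there: b:T. ✓
b: no successors, so ◇¬p fails. ✗
c: successors {d}; ¬p there: d:F. ✗
d: successors {e}; ¬p there: e:T. ✓
e: no successors, so ◇¬p fails. ✗
Satisfying worlds: {a, d}.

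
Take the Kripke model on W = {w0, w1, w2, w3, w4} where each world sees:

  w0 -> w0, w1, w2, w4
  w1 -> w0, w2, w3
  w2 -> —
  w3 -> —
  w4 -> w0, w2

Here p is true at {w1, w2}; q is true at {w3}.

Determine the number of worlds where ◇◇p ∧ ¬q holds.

3

w0: ◇◇p is T, ¬q is T. ✓
w1: ◇◇p is T, ¬q is T. ✓
w2: ◇◇p is F, ¬q is T. ✗
w3: ◇◇p is F, ¬q is F. ✗
w4: ◇◇p is T, ¬q is T. ✓
Satisfying worlds: {w0, w1, w4}.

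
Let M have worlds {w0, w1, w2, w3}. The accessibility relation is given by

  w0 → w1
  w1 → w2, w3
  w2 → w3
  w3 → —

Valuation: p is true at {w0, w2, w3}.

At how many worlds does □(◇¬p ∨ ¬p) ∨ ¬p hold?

3

w0: □(◇¬p ∨ ¬p) is T, ¬p is F. ✓
w1: □(◇¬p ∨ ¬p) is F, ¬p is T. ✓
w2: □(◇¬p ∨ ¬p) is F, ¬p is F. ✗
w3: □(◇¬p ∨ ¬p) is T, ¬p is F. ✓
Satisfying worlds: {w0, w1, w3}.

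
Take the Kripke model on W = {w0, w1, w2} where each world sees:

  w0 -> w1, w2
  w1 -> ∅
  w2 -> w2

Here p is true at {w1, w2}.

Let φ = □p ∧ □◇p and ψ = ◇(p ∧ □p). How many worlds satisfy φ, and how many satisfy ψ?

For □p ∧ □◇p:
w0: □p is T, □◇p is F. ✗
w1: □p is T, □◇p is T. ✓
w2: □p is T, □◇p is T. ✓
— 2 worlds.
For ◇(p ∧ □p):
w0: successors {w1, w2}; p ∧ □p there: w1:T, w2:T. ✓
w1: no successors, so ◇(p ∧ □p) fails. ✗
w2: successors {w2}; p ∧ □p there: w2:T. ✓
— 2 worlds.

2 and 2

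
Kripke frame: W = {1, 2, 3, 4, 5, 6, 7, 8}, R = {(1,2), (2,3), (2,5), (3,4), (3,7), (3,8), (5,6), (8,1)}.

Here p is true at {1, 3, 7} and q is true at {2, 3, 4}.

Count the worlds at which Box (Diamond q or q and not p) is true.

1: successors {2}; Diamond q or q and not p there: 2:T. ✓
2: successors {3, 5}; Diamond q or q and not p there: 3:T, 5:F. ✗
3: successors {4, 7, 8}; Diamond q or q and not p there: 4:T, 7:F, 8:F. ✗
4: no successors, so Box (Diamond q or q and not p) holds vacuously. ✓
5: successors {6}; Diamond q or q and not p there: 6:F. ✗
6: no successors, so Box (Diamond q or q and not p) holds vacuously. ✓
7: no successors, so Box (Diamond q or q and not p) holds vacuously. ✓
8: successors {1}; Diamond q or q and not p there: 1:T. ✓
Satisfying worlds: {1, 4, 6, 7, 8}.

5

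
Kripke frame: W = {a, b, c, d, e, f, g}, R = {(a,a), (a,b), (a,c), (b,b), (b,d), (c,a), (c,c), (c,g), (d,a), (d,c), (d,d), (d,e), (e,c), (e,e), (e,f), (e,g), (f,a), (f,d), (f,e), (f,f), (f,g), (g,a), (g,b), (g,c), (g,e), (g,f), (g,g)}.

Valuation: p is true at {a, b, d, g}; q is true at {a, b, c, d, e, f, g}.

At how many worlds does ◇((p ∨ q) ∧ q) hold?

7

a: successors {a, b, c}; (p ∨ q) ∧ q there: a:T, b:T, c:T. ✓
b: successors {b, d}; (p ∨ q) ∧ q there: b:T, d:T. ✓
c: successors {a, c, g}; (p ∨ q) ∧ q there: a:T, c:T, g:T. ✓
d: successors {a, c, d, e}; (p ∨ q) ∧ q there: a:T, c:T, d:T, e:T. ✓
e: successors {c, e, f, g}; (p ∨ q) ∧ q there: c:T, e:T, f:T, g:T. ✓
f: successors {a, d, e, f, g}; (p ∨ q) ∧ q there: a:T, d:T, e:T, f:T, g:T. ✓
g: successors {a, b, c, e, f, g}; (p ∨ q) ∧ q there: a:T, b:T, c:T, e:T, f:T, g:T. ✓
Satisfying worlds: {a, b, c, d, e, f, g}.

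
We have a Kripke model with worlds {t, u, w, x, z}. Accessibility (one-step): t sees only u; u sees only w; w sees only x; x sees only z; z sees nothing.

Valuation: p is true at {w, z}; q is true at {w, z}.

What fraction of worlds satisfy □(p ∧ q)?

3/5

t: successors {u}; p ∧ q there: u:F. ✗
u: successors {w}; p ∧ q there: w:T. ✓
w: successors {x}; p ∧ q there: x:F. ✗
x: successors {z}; p ∧ q there: z:T. ✓
z: no successors, so □(p ∧ q) holds vacuously. ✓
That's 3 of 5 worlds, so 3/5.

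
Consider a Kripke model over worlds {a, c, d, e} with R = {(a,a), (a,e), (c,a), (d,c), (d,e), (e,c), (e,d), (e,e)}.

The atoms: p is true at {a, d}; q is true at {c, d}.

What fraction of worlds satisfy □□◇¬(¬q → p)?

a: successors {a, e}; □◇¬(¬q → p) there: a:T, e:F. ✗
c: successors {a}; □◇¬(¬q → p) there: a:T. ✓
d: successors {c, e}; □◇¬(¬q → p) there: c:T, e:F. ✗
e: successors {c, d, e}; □◇¬(¬q → p) there: c:T, d:F, e:F. ✗
That's 1 of 4 worlds, so 1/4.

1/4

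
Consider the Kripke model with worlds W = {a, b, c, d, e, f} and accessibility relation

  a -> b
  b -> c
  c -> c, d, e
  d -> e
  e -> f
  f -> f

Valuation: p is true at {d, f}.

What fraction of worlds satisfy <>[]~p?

a: successors {b}; []~p there: b:T. ✓
b: successors {c}; []~p there: c:F. ✗
c: successors {c, d, e}; []~p there: c:F, d:T, e:F. ✓
d: successors {e}; []~p there: e:F. ✗
e: successors {f}; []~p there: f:F. ✗
f: successors {f}; []~p there: f:F. ✗
That's 2 of 6 worlds, so 2/6 = 1/3.

1/3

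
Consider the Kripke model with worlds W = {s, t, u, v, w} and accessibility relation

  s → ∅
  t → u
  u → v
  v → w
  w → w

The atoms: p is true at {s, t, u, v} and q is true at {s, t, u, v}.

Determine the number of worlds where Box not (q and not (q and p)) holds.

5

s: no successors, so Box not (q and not (q and p)) holds vacuously. ✓
t: successors {u}; not (q and not (q and p)) there: u:T. ✓
u: successors {v}; not (q and not (q and p)) there: v:T. ✓
v: successors {w}; not (q and not (q and p)) there: w:T. ✓
w: successors {w}; not (q and not (q and p)) there: w:T. ✓
Satisfying worlds: {s, t, u, v, w}.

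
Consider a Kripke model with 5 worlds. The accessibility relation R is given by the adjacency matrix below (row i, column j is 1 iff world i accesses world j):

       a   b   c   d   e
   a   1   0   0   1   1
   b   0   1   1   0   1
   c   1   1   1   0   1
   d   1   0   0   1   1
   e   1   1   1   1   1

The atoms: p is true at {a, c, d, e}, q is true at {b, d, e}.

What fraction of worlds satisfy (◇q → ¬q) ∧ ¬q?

2/5

a: ◇q → ¬q is T, ¬q is T. ✓
b: ◇q → ¬q is F, ¬q is F. ✗
c: ◇q → ¬q is T, ¬q is T. ✓
d: ◇q → ¬q is F, ¬q is F. ✗
e: ◇q → ¬q is F, ¬q is F. ✗
That's 2 of 5 worlds, so 2/5.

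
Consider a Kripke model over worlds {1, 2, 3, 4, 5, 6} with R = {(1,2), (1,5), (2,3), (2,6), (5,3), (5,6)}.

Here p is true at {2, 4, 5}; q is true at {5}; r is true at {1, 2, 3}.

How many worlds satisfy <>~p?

1: successors {2, 5}; ~p there: 2:F, 5:F. ✗
2: successors {3, 6}; ~p there: 3:T, 6:T. ✓
3: no successors, so <>~p fails. ✗
4: no successors, so <>~p fails. ✗
5: successors {3, 6}; ~p there: 3:T, 6:T. ✓
6: no successors, so <>~p fails. ✗
Satisfying worlds: {2, 5}.

2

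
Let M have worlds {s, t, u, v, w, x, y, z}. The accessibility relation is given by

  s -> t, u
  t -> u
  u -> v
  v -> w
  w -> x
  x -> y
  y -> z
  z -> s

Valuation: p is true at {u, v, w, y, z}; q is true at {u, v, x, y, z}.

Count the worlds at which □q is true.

5

s: successors {t, u}; q there: t:F, u:T. ✗
t: successors {u}; q there: u:T. ✓
u: successors {v}; q there: v:T. ✓
v: successors {w}; q there: w:F. ✗
w: successors {x}; q there: x:T. ✓
x: successors {y}; q there: y:T. ✓
y: successors {z}; q there: z:T. ✓
z: successors {s}; q there: s:F. ✗
Satisfying worlds: {t, u, w, x, y}.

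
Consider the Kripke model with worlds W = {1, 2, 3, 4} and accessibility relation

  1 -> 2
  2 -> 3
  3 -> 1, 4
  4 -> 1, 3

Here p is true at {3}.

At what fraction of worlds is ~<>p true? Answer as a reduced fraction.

1/2

1: <>p is F. ✓
2: <>p is T. ✗
3: <>p is F. ✓
4: <>p is T. ✗
That's 2 of 4 worlds, so 2/4 = 1/2.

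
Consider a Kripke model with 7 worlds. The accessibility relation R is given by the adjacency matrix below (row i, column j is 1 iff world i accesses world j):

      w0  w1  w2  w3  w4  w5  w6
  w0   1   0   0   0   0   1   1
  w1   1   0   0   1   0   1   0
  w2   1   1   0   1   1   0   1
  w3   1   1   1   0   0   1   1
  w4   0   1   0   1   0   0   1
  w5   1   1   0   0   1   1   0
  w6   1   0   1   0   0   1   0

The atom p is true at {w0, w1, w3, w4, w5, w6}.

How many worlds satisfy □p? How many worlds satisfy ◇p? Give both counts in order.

For □p:
w0: successors {w0, w5, w6}; p there: w0:T, w5:T, w6:T. ✓
w1: successors {w0, w3, w5}; p there: w0:T, w3:T, w5:T. ✓
w2: successors {w0, w1, w3, w4, w6}; p there: w0:T, w1:T, w3:T, w4:T, w6:T. ✓
w3: successors {w0, w1, w2, w5, w6}; p there: w0:T, w1:T, w2:F, w5:T, w6:T. ✗
w4: successors {w1, w3, w6}; p there: w1:T, w3:T, w6:T. ✓
w5: successors {w0, w1, w4, w5}; p there: w0:T, w1:T, w4:T, w5:T. ✓
w6: successors {w0, w2, w5}; p there: w0:T, w2:F, w5:T. ✗
— 5 worlds.
For ◇p:
w0: successors {w0, w5, w6}; p there: w0:T, w5:T, w6:T. ✓
w1: successors {w0, w3, w5}; p there: w0:T, w3:T, w5:T. ✓
w2: successors {w0, w1, w3, w4, w6}; p there: w0:T, w1:T, w3:T, w4:T, w6:T. ✓
w3: successors {w0, w1, w2, w5, w6}; p there: w0:T, w1:T, w2:F, w5:T, w6:T. ✓
w4: successors {w1, w3, w6}; p there: w1:T, w3:T, w6:T. ✓
w5: successors {w0, w1, w4, w5}; p there: w0:T, w1:T, w4:T, w5:T. ✓
w6: successors {w0, w2, w5}; p there: w0:T, w2:F, w5:T. ✓
— 7 worlds.

5 and 7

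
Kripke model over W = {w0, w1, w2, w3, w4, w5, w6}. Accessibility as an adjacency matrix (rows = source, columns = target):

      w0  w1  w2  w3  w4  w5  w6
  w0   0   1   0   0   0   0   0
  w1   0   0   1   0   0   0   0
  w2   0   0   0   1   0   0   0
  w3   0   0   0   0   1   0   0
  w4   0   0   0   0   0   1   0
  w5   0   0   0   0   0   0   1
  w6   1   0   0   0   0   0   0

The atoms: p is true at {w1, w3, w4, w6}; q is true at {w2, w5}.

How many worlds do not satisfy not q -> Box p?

w0: not q is T, Box p is T. ✓
w1: not q is T, Box p is F. ✗
w2: not q is F, Box p is T. ✓
w3: not q is T, Box p is T. ✓
w4: not q is T, Box p is F. ✗
w5: not q is F, Box p is T. ✓
w6: not q is T, Box p is F. ✗
Satisfying worlds: {w0, w2, w3, w5}.
So not q -> Box p fails at the other 3 worlds.

3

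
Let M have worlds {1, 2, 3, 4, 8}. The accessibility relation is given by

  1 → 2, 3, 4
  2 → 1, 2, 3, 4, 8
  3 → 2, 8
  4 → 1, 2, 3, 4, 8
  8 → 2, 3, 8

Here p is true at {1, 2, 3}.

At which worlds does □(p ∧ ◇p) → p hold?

{1, 2, 3, 4, 8}

1: □(p ∧ ◇p) is F, p is T. ✓
2: □(p ∧ ◇p) is F, p is T. ✓
3: □(p ∧ ◇p) is F, p is T. ✓
4: □(p ∧ ◇p) is F, p is F. ✓
8: □(p ∧ ◇p) is F, p is F. ✓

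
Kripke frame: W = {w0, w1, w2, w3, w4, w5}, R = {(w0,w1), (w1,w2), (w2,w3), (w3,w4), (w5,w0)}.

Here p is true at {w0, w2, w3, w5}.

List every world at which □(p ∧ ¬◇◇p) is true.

{w1, w2, w4}

w0: successors {w1}; p ∧ ¬◇◇p there: w1:F. ✗
w1: successors {w2}; p ∧ ¬◇◇p there: w2:T. ✓
w2: successors {w3}; p ∧ ¬◇◇p there: w3:T. ✓
w3: successors {w4}; p ∧ ¬◇◇p there: w4:F. ✗
w4: no successors, so □(p ∧ ¬◇◇p) holds vacuously. ✓
w5: successors {w0}; p ∧ ¬◇◇p there: w0:F. ✗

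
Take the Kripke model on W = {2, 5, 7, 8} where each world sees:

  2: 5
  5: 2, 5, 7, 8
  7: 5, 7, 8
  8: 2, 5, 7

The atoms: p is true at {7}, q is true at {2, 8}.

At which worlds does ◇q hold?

{5, 7, 8}

2: successors {5}; q there: 5:F. ✗
5: successors {2, 5, 7, 8}; q there: 2:T, 5:F, 7:F, 8:T. ✓
7: successors {5, 7, 8}; q there: 5:F, 7:F, 8:T. ✓
8: successors {2, 5, 7}; q there: 2:T, 5:F, 7:F. ✓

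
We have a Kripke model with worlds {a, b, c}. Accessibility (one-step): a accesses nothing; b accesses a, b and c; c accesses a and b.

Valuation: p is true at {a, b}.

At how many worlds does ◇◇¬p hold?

a: no successors, so ◇◇¬p fails. ✗
b: successors {a, b, c}; ◇¬p there: a:F, b:T, c:F. ✓
c: successors {a, b}; ◇¬p there: a:F, b:T. ✓
Satisfying worlds: {b, c}.

2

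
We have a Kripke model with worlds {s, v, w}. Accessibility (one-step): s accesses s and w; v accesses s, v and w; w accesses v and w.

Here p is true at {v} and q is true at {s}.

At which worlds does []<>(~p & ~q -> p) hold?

s: successors {s, w}; <>(~p & ~q -> p) there: s:T, w:T. ✓
v: successors {s, v, w}; <>(~p & ~q -> p) there: s:T, v:T, w:T. ✓
w: successors {v, w}; <>(~p & ~q -> p) there: v:T, w:T. ✓

{s, v, w}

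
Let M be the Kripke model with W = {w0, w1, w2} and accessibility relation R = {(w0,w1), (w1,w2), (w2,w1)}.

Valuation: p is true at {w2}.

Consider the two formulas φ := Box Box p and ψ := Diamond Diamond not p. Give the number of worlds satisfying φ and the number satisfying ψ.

2 and 1

For Box Box p:
w0: successors {w1}; Box p there: w1:T. ✓
w1: successors {w2}; Box p there: w2:F. ✗
w2: successors {w1}; Box p there: w1:T. ✓
— 2 worlds.
For Diamond Diamond not p:
w0: successors {w1}; Diamond not p there: w1:F. ✗
w1: successors {w2}; Diamond not p there: w2:T. ✓
w2: successors {w1}; Diamond not p there: w1:F. ✗
— 1 world.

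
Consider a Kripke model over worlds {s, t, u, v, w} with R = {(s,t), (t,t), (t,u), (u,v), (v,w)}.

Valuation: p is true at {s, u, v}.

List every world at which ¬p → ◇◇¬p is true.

{s, t, u, v}

s: ¬p is F, ◇◇¬p is T. ✓
t: ¬p is T, ◇◇¬p is T. ✓
u: ¬p is F, ◇◇¬p is T. ✓
v: ¬p is F, ◇◇¬p is F. ✓
w: ¬p is T, ◇◇¬p is F. ✗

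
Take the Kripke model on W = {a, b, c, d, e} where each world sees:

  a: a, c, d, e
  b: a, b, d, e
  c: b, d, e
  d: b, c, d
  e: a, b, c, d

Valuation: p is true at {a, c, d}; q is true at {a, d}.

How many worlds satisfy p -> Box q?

a: p is T, Box q is F. ✗
b: p is F, Box q is F. ✓
c: p is T, Box q is F. ✗
d: p is T, Box q is F. ✗
e: p is F, Box q is F. ✓
Satisfying worlds: {b, e}.

2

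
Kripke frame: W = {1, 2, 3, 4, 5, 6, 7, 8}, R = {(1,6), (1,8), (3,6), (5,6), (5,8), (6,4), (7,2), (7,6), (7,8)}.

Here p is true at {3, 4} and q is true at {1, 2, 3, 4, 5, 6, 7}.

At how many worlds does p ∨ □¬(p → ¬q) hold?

5

1: p is F, □¬(p → ¬q) is F. ✗
2: p is F, □¬(p → ¬q) is T. ✓
3: p is T, □¬(p → ¬q) is F. ✓
4: p is T, □¬(p → ¬q) is T. ✓
5: p is F, □¬(p → ¬q) is F. ✗
6: p is F, □¬(p → ¬q) is T. ✓
7: p is F, □¬(p → ¬q) is F. ✗
8: p is F, □¬(p → ¬q) is T. ✓
Satisfying worlds: {2, 3, 4, 6, 8}.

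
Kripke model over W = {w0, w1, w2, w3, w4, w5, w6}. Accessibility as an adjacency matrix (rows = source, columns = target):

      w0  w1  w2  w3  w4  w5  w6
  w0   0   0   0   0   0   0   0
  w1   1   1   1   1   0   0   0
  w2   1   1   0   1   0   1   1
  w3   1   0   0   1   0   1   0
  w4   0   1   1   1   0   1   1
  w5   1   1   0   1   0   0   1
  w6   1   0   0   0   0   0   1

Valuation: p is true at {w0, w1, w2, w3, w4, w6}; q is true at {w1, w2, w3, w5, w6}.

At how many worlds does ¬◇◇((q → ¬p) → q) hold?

w0: ◇◇((q → ¬p) → q) is F. ✓
w1: ◇◇((q → ¬p) → q) is T. ✗
w2: ◇◇((q → ¬p) → q) is T. ✗
w3: ◇◇((q → ¬p) → q) is T. ✗
w4: ◇◇((q → ¬p) → q) is T. ✗
w5: ◇◇((q → ¬p) → q) is T. ✗
w6: ◇◇((q → ¬p) → q) is T. ✗
Satisfying worlds: {w0}.

1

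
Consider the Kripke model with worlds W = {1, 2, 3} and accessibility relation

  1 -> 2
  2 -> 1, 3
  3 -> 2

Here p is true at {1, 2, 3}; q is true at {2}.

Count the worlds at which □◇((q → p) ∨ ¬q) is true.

1: successors {2}; ◇((q → p) ∨ ¬q) there: 2:T. ✓
2: successors {1, 3}; ◇((q → p) ∨ ¬q) there: 1:T, 3:T. ✓
3: successors {2}; ◇((q → p) ∨ ¬q) there: 2:T. ✓
Satisfying worlds: {1, 2, 3}.

3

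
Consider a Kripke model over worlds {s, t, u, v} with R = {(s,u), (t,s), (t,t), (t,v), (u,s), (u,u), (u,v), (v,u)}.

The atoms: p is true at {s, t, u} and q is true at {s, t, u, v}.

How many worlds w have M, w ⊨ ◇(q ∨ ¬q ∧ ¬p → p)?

s: successors {u}; q ∨ ¬q ∧ ¬p → p there: u:T. ✓
t: successors {s, t, v}; q ∨ ¬q ∧ ¬p → p there: s:T, t:T, v:F. ✓
u: successors {s, u, v}; q ∨ ¬q ∧ ¬p → p there: s:T, u:T, v:F. ✓
v: successors {u}; q ∨ ¬q ∧ ¬p → p there: u:T. ✓
Satisfying worlds: {s, t, u, v}.

4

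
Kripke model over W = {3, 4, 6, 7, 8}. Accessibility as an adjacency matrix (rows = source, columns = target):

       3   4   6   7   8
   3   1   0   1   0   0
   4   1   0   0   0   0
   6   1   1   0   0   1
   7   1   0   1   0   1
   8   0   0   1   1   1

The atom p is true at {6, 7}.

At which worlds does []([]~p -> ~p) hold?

3: successors {3, 6}; []~p -> ~p there: 3:T, 6:F. ✗
4: successors {3}; []~p -> ~p there: 3:T. ✓
6: successors {3, 4, 8}; []~p -> ~p there: 3:T, 4:T, 8:T. ✓
7: successors {3, 6, 8}; []~p -> ~p there: 3:T, 6:F, 8:T. ✗
8: successors {6, 7, 8}; []~p -> ~p there: 6:F, 7:T, 8:T. ✗

{4, 6}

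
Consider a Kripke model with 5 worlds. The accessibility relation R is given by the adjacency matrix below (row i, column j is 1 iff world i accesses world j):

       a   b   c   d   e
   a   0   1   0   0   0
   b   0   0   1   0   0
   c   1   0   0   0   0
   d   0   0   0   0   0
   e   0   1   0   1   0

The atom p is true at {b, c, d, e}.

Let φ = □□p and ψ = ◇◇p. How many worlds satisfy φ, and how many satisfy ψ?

4 and 3

For □□p:
a: successors {b}; □p there: b:T. ✓
b: successors {c}; □p there: c:F. ✗
c: successors {a}; □p there: a:T. ✓
d: no successors, so □□p holds vacuously. ✓
e: successors {b, d}; □p there: b:T, d:T. ✓
— 4 worlds.
For ◇◇p:
a: successors {b}; ◇p there: b:T. ✓
b: successors {c}; ◇p there: c:F. ✗
c: successors {a}; ◇p there: a:T. ✓
d: no successors, so ◇◇p fails. ✗
e: successors {b, d}; ◇p there: b:T, d:F. ✓
— 3 worlds.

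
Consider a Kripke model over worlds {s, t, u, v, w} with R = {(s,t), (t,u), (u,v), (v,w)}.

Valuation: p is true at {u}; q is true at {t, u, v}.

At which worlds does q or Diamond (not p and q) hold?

{s, t, u, v}

s: q is F, Diamond (not p and q) is T. ✓
t: q is T, Diamond (not p and q) is F. ✓
u: q is T, Diamond (not p and q) is T. ✓
v: q is T, Diamond (not p and q) is F. ✓
w: q is F, Diamond (not p and q) is F. ✗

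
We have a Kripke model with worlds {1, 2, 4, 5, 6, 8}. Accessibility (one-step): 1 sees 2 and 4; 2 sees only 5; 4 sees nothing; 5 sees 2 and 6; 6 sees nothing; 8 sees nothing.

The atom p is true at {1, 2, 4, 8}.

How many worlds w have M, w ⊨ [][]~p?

5

1: successors {2, 4}; []~p there: 2:T, 4:T. ✓
2: successors {5}; []~p there: 5:F. ✗
4: no successors, so [][]~p holds vacuously. ✓
5: successors {2, 6}; []~p there: 2:T, 6:T. ✓
6: no successors, so [][]~p holds vacuously. ✓
8: no successors, so [][]~p holds vacuously. ✓
Satisfying worlds: {1, 4, 5, 6, 8}.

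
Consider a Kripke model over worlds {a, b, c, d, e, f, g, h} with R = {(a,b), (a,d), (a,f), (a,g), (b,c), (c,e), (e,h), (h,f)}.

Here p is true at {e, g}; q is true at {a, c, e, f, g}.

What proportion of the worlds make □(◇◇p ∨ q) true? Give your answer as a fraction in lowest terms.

3/4

a: successors {b, d, f, g}; ◇◇p ∨ q there: b:T, d:F, f:T, g:T. ✗
b: successors {c}; ◇◇p ∨ q there: c:T. ✓
c: successors {e}; ◇◇p ∨ q there: e:T. ✓
d: no successors, so □(◇◇p ∨ q) holds vacuously. ✓
e: successors {h}; ◇◇p ∨ q there: h:F. ✗
f: no successors, so □(◇◇p ∨ q) holds vacuously. ✓
g: no successors, so □(◇◇p ∨ q) holds vacuously. ✓
h: successors {f}; ◇◇p ∨ q there: f:T. ✓
That's 6 of 8 worlds, so 6/8 = 3/4.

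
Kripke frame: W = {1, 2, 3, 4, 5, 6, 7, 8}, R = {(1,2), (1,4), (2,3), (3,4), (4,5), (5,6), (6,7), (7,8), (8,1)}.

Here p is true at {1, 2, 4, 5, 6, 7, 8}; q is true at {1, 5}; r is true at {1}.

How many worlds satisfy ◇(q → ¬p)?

1: successors {2, 4}; q → ¬p there: 2:T, 4:T. ✓
2: successors {3}; q → ¬p there: 3:T. ✓
3: successors {4}; q → ¬p there: 4:T. ✓
4: successors {5}; q → ¬p there: 5:F. ✗
5: successors {6}; q → ¬p there: 6:T. ✓
6: successors {7}; q → ¬p there: 7:T. ✓
7: successors {8}; q → ¬p there: 8:T. ✓
8: successors {1}; q → ¬p there: 1:F. ✗
Satisfying worlds: {1, 2, 3, 5, 6, 7}.

6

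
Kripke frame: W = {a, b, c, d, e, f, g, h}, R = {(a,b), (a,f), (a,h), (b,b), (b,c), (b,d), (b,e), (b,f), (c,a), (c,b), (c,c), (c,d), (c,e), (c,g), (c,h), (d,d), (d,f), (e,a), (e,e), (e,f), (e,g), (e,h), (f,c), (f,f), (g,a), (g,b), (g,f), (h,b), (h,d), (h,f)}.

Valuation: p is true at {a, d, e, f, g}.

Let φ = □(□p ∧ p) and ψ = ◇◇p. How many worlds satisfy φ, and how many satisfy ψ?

0 and 8

For □(□p ∧ p):
a: successors {b, f, h}; □p ∧ p there: b:F, f:F, h:F. ✗
b: successors {b, c, d, e, f}; □p ∧ p there: b:F, c:F, d:T, e:F, f:F. ✗
c: successors {a, b, c, d, e, g, h}; □p ∧ p there: a:F, b:F, c:F, d:T, e:F, g:F, h:F. ✗
d: successors {d, f}; □p ∧ p there: d:T, f:F. ✗
e: successors {a, e, f, g, h}; □p ∧ p there: a:F, e:F, f:F, g:F, h:F. ✗
f: successors {c, f}; □p ∧ p there: c:F, f:F. ✗
g: successors {a, b, f}; □p ∧ p there: a:F, b:F, f:F. ✗
h: successors {b, d, f}; □p ∧ p there: b:F, d:T, f:F. ✗
— 0 worlds.
For ◇◇p:
a: successors {b, f, h}; ◇p there: b:T, f:T, h:T. ✓
b: successors {b, c, d, e, f}; ◇p there: b:T, c:T, d:T, e:T, f:T. ✓
c: successors {a, b, c, d, e, g, h}; ◇p there: a:T, b:T, c:T, d:T, e:T, g:T, h:T. ✓
d: successors {d, f}; ◇p there: d:T, f:T. ✓
e: successors {a, e, f, g, h}; ◇p there: a:T, e:T, f:T, g:T, h:T. ✓
f: successors {c, f}; ◇p there: c:T, f:T. ✓
g: successors {a, b, f}; ◇p there: a:T, b:T, f:T. ✓
h: successors {b, d, f}; ◇p there: b:T, d:T, f:T. ✓
— 8 worlds.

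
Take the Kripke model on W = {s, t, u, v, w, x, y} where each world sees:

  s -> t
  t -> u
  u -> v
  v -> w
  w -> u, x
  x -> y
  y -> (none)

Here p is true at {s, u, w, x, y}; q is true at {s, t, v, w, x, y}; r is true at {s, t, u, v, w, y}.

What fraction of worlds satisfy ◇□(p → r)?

s: successors {t}; □(p → r) there: t:T. ✓
t: successors {u}; □(p → r) there: u:T. ✓
u: successors {v}; □(p → r) there: v:T. ✓
v: successors {w}; □(p → r) there: w:F. ✗
w: successors {u, x}; □(p → r) there: u:T, x:T. ✓
x: successors {y}; □(p → r) there: y:T. ✓
y: no successors, so ◇□(p → r) fails. ✗
That's 5 of 7 worlds, so 5/7.

5/7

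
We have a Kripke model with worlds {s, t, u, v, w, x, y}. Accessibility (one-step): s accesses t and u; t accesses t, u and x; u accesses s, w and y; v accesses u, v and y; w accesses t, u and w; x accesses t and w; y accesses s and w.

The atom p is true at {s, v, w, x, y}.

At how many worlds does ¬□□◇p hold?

s: □□◇p is F. ✓
t: □□◇p is F. ✓
u: □□◇p is F. ✓
v: □□◇p is F. ✓
w: □□◇p is F. ✓
x: □□◇p is T. ✗
y: □□◇p is T. ✗
Satisfying worlds: {s, t, u, v, w}.

5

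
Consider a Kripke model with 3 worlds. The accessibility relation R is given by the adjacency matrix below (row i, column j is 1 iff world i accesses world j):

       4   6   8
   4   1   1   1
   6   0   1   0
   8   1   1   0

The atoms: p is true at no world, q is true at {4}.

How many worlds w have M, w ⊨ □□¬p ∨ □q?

3

4: □□¬p is T, □q is F. ✓
6: □□¬p is T, □q is F. ✓
8: □□¬p is T, □q is F. ✓
Satisfying worlds: {4, 6, 8}.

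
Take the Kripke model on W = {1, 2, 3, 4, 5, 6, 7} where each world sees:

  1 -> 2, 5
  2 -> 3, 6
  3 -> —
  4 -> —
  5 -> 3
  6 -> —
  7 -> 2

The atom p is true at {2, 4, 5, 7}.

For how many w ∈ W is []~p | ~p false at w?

1

1: []~p is F, ~p is T. ✓
2: []~p is T, ~p is F. ✓
3: []~p is T, ~p is T. ✓
4: []~p is T, ~p is F. ✓
5: []~p is T, ~p is F. ✓
6: []~p is T, ~p is T. ✓
7: []~p is F, ~p is F. ✗
Satisfying worlds: {1, 2, 3, 4, 5, 6}.
So []~p | ~p fails at the other 1 world.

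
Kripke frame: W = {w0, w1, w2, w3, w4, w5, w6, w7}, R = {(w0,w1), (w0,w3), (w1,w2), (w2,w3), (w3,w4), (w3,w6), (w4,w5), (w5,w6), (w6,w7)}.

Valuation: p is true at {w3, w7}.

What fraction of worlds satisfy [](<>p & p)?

1/8

w0: successors {w1, w3}; <>p & p there: w1:F, w3:F. ✗
w1: successors {w2}; <>p & p there: w2:F. ✗
w2: successors {w3}; <>p & p there: w3:F. ✗
w3: successors {w4, w6}; <>p & p there: w4:F, w6:F. ✗
w4: successors {w5}; <>p & p there: w5:F. ✗
w5: successors {w6}; <>p & p there: w6:F. ✗
w6: successors {w7}; <>p & p there: w7:F. ✗
w7: no successors, so [](<>p & p) holds vacuously. ✓
That's 1 of 8 worlds, so 1/8.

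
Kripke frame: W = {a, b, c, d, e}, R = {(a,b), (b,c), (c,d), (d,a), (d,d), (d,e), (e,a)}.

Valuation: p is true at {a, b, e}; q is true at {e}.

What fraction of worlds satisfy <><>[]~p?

a: successors {b}; <>[]~p there: b:T. ✓
b: successors {c}; <>[]~p there: c:F. ✗
c: successors {d}; <>[]~p there: d:F. ✗
d: successors {a, d, e}; <>[]~p there: a:T, d:F, e:F. ✓
e: successors {a}; <>[]~p there: a:T. ✓
That's 3 of 5 worlds, so 3/5.

3/5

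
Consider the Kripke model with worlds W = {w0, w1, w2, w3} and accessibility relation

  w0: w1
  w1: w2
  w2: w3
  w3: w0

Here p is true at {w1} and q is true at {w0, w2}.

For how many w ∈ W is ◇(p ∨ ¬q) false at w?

2

w0: successors {w1}; p ∨ ¬q there: w1:T. ✓
w1: successors {w2}; p ∨ ¬q there: w2:F. ✗
w2: successors {w3}; p ∨ ¬q there: w3:T. ✓
w3: successors {w0}; p ∨ ¬q there: w0:F. ✗
Satisfying worlds: {w0, w2}.
So ◇(p ∨ ¬q) fails at the other 2 worlds.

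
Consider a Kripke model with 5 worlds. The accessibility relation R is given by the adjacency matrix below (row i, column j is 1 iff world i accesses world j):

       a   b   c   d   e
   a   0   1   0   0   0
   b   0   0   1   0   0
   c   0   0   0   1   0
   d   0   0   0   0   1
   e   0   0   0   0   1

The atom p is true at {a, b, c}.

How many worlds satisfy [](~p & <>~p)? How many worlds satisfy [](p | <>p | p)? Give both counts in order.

For [](~p & <>~p):
a: successors {b}; ~p & <>~p there: b:F. ✗
b: successors {c}; ~p & <>~p there: c:F. ✗
c: successors {d}; ~p & <>~p there: d:T. ✓
d: successors {e}; ~p & <>~p there: e:T. ✓
e: successors {e}; ~p & <>~p there: e:T. ✓
— 3 worlds.
For [](p | <>p | p):
a: successors {b}; p | <>p | p there: b:T. ✓
b: successors {c}; p | <>p | p there: c:T. ✓
c: successors {d}; p | <>p | p there: d:F. ✗
d: successors {e}; p | <>p | p there: e:F. ✗
e: successors {e}; p | <>p | p there: e:F. ✗
— 2 worlds.

3 and 2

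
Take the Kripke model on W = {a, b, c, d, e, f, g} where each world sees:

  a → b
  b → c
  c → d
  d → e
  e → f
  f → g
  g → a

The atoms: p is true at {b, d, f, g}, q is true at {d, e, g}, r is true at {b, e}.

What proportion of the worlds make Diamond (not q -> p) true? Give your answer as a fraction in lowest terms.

5/7

a: successors {b}; not q -> p there: b:T. ✓
b: successors {c}; not q -> p there: c:F. ✗
c: successors {d}; not q -> p there: d:T. ✓
d: successors {e}; not q -> p there: e:T. ✓
e: successors {f}; not q -> p there: f:T. ✓
f: successors {g}; not q -> p there: g:T. ✓
g: successors {a}; not q -> p there: a:F. ✗
That's 5 of 7 worlds, so 5/7.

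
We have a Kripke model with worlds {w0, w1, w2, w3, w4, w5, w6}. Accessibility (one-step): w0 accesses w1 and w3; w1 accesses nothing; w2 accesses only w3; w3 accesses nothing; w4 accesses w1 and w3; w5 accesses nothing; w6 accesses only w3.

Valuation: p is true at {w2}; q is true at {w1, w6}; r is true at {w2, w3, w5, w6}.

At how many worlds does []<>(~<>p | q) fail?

w0: successors {w1, w3}; <>(~<>p | q) there: w1:F, w3:F. ✗
w1: no successors, so []<>(~<>p | q) holds vacuously. ✓
w2: successors {w3}; <>(~<>p | q) there: w3:F. ✗
w3: no successors, so []<>(~<>p | q) holds vacuously. ✓
w4: successors {w1, w3}; <>(~<>p | q) there: w1:F, w3:F. ✗
w5: no successors, so []<>(~<>p | q) holds vacuously. ✓
w6: successors {w3}; <>(~<>p | q) there: w3:F. ✗
Satisfying worlds: {w1, w3, w5}.
So []<>(~<>p | q) fails at the other 4 worlds.

4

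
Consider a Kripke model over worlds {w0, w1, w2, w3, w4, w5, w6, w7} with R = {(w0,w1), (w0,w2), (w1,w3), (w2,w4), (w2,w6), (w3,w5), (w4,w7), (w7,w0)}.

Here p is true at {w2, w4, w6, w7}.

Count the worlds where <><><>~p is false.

4

w0: successors {w1, w2}; <><>~p there: w1:T, w2:F. ✓
w1: successors {w3}; <><>~p there: w3:F. ✗
w2: successors {w4, w6}; <><>~p there: w4:T, w6:F. ✓
w3: successors {w5}; <><>~p there: w5:F. ✗
w4: successors {w7}; <><>~p there: w7:T. ✓
w5: no successors, so <><><>~p fails. ✗
w6: no successors, so <><><>~p fails. ✗
w7: successors {w0}; <><>~p there: w0:T. ✓
Satisfying worlds: {w0, w2, w4, w7}.
So <><><>~p fails at the other 4 worlds.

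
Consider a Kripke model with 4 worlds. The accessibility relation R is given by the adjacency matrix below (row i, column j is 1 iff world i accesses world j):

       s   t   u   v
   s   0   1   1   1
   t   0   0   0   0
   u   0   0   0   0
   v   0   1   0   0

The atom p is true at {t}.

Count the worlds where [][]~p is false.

1

s: successors {t, u, v}; []~p there: t:T, u:T, v:F. ✗
t: no successors, so [][]~p holds vacuously. ✓
u: no successors, so [][]~p holds vacuously. ✓
v: successors {t}; []~p there: t:T. ✓
Satisfying worlds: {t, u, v}.
So [][]~p fails at the other 1 world.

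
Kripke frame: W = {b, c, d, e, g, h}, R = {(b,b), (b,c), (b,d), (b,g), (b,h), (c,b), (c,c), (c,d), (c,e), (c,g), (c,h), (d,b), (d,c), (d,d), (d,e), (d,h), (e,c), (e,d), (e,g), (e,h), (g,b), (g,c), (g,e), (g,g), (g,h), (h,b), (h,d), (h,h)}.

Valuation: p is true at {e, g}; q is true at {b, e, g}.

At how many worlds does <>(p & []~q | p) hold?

5

b: successors {b, c, d, g, h}; p & []~q | p there: b:F, c:F, d:F, g:T, h:F. ✓
c: successors {b, c, d, e, g, h}; p & []~q | p there: b:F, c:F, d:F, e:T, g:T, h:F. ✓
d: successors {b, c, d, e, h}; p & []~q | p there: b:F, c:F, d:F, e:T, h:F. ✓
e: successors {c, d, g, h}; p & []~q | p there: c:F, d:F, g:T, h:F. ✓
g: successors {b, c, e, g, h}; p & []~q | p there: b:F, c:F, e:T, g:T, h:F. ✓
h: successors {b, d, h}; p & []~q | p there: b:F, d:F, h:F. ✗
Satisfying worlds: {b, c, d, e, g}.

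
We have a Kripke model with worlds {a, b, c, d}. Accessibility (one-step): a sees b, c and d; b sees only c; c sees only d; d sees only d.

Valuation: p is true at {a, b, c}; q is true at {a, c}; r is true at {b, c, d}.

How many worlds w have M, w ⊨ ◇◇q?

a: successors {b, c, d}; ◇q there: b:T, c:F, d:F. ✓
b: successors {c}; ◇q there: c:F. ✗
c: successors {d}; ◇q there: d:F. ✗
d: successors {d}; ◇q there: d:F. ✗
Satisfying worlds: {a}.

1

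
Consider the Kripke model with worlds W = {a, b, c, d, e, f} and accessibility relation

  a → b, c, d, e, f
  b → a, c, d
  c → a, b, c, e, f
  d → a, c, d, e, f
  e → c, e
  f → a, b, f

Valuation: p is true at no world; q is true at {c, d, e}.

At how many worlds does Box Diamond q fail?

4

a: successors {b, c, d, e, f}; Diamond q there: b:T, c:T, d:T, e:T, f:F. ✗
b: successors {a, c, d}; Diamond q there: a:T, c:T, d:T. ✓
c: successors {a, b, c, e, f}; Diamond q there: a:T, b:T, c:T, e:T, f:F. ✗
d: successors {a, c, d, e, f}; Diamond q there: a:T, c:T, d:T, e:T, f:F. ✗
e: successors {c, e}; Diamond q there: c:T, e:T. ✓
f: successors {a, b, f}; Diamond q there: a:T, b:T, f:F. ✗
Satisfying worlds: {b, e}.
So Box Diamond q fails at the other 4 worlds.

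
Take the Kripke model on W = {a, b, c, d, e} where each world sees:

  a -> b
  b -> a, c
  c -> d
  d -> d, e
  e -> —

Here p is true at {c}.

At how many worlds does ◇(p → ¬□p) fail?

a: successors {b}; p → ¬□p there: b:T. ✓
b: successors {a, c}; p → ¬□p there: a:T, c:T. ✓
c: successors {d}; p → ¬□p there: d:T. ✓
d: successors {d, e}; p → ¬□p there: d:T, e:T. ✓
e: no successors, so ◇(p → ¬□p) fails. ✗
Satisfying worlds: {a, b, c, d}.
So ◇(p → ¬□p) fails at the other 1 world.

1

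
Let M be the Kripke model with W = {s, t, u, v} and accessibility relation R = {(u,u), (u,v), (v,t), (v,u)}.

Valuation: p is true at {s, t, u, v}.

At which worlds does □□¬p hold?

{s, t}

s: no successors, so □□¬p holds vacuously. ✓
t: no successors, so □□¬p holds vacuously. ✓
u: successors {u, v}; □¬p there: u:F, v:F. ✗
v: successors {t, u}; □¬p there: t:T, u:F. ✗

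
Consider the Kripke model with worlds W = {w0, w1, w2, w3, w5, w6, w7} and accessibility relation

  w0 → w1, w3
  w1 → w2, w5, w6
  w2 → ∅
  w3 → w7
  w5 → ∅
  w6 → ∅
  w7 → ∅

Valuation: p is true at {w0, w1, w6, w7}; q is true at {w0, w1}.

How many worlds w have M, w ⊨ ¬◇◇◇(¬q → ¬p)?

7

w0: ◇◇◇(¬q → ¬p) is F. ✓
w1: ◇◇◇(¬q → ¬p) is F. ✓
w2: ◇◇◇(¬q → ¬p) is F. ✓
w3: ◇◇◇(¬q → ¬p) is F. ✓
w5: ◇◇◇(¬q → ¬p) is F. ✓
w6: ◇◇◇(¬q → ¬p) is F. ✓
w7: ◇◇◇(¬q → ¬p) is F. ✓
Satisfying worlds: {w0, w1, w2, w3, w5, w6, w7}.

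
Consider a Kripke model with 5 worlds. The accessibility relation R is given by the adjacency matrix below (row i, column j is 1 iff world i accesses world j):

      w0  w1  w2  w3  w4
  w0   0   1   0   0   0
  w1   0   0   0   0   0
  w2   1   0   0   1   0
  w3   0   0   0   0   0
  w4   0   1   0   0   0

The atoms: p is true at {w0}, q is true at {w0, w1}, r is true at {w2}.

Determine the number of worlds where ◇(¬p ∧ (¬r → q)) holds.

w0: successors {w1}; ¬p ∧ (¬r → q) there: w1:T. ✓
w1: no successors, so ◇(¬p ∧ (¬r → q)) fails. ✗
w2: successors {w0, w3}; ¬p ∧ (¬r → q) there: w0:F, w3:F. ✗
w3: no successors, so ◇(¬p ∧ (¬r → q)) fails. ✗
w4: successors {w1}; ¬p ∧ (¬r → q) there: w1:T. ✓
Satisfying worlds: {w0, w4}.

2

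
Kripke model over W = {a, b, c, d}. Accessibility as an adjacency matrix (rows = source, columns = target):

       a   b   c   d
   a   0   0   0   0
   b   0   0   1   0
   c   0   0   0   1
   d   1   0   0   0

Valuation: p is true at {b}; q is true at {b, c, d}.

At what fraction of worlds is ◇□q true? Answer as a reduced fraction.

a: no successors, so ◇□q fails. ✗
b: successors {c}; □q there: c:T. ✓
c: successors {d}; □q there: d:F. ✗
d: successors {a}; □q there: a:T. ✓
That's 2 of 4 worlds, so 2/4 = 1/2.

1/2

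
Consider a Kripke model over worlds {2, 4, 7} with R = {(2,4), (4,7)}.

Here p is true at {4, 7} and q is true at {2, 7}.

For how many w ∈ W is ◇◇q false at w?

2: successors {4}; ◇q there: 4:T. ✓
4: successors {7}; ◇q there: 7:F. ✗
7: no successors, so ◇◇q fails. ✗
Satisfying worlds: {2}.
So ◇◇q fails at the other 2 worlds.

2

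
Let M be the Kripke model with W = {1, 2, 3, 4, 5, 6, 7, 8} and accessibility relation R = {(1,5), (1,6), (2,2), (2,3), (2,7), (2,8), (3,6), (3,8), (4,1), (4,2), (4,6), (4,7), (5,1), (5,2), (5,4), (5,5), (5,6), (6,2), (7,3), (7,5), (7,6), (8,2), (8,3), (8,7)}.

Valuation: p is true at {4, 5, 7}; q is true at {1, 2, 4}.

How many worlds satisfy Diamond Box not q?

1: successors {5, 6}; Box not q there: 5:F, 6:F. ✗
2: successors {2, 3, 7, 8}; Box not q there: 2:F, 3:T, 7:T, 8:F. ✓
3: successors {6, 8}; Box not q there: 6:F, 8:F. ✗
4: successors {1, 2, 6, 7}; Box not q there: 1:T, 2:F, 6:F, 7:T. ✓
5: successors {1, 2, 4, 5, 6}; Box not q there: 1:T, 2:F, 4:F, 5:F, 6:F. ✓
6: successors {2}; Box not q there: 2:F. ✗
7: successors {3, 5, 6}; Box not q there: 3:T, 5:F, 6:F. ✓
8: successors {2, 3, 7}; Box not q there: 2:F, 3:T, 7:T. ✓
Satisfying worlds: {2, 4, 5, 7, 8}.

5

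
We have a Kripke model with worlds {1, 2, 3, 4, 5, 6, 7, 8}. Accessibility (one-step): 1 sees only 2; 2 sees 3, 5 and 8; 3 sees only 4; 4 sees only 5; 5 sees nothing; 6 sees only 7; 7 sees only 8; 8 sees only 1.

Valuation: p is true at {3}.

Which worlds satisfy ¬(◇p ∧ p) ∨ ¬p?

{1, 2, 3, 4, 5, 6, 7, 8}

1: ¬(◇p ∧ p) is T, ¬p is T. ✓
2: ¬(◇p ∧ p) is T, ¬p is T. ✓
3: ¬(◇p ∧ p) is T, ¬p is F. ✓
4: ¬(◇p ∧ p) is T, ¬p is T. ✓
5: ¬(◇p ∧ p) is T, ¬p is T. ✓
6: ¬(◇p ∧ p) is T, ¬p is T. ✓
7: ¬(◇p ∧ p) is T, ¬p is T. ✓
8: ¬(◇p ∧ p) is T, ¬p is T. ✓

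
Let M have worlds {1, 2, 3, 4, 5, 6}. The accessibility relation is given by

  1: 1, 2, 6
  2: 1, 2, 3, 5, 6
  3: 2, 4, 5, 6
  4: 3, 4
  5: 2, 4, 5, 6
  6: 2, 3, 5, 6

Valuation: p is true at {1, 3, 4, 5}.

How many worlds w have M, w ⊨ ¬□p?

1: □p is F. ✓
2: □p is F. ✓
3: □p is F. ✓
4: □p is T. ✗
5: □p is F. ✓
6: □p is F. ✓
Satisfying worlds: {1, 2, 3, 5, 6}.

5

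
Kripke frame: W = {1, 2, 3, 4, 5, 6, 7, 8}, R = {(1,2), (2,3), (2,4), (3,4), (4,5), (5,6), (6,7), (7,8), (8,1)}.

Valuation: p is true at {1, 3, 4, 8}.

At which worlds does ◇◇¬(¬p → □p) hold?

1: successors {2}; ◇¬(¬p → □p) there: 2:F. ✗
2: successors {3, 4}; ◇¬(¬p → □p) there: 3:F, 4:T. ✓
3: successors {4}; ◇¬(¬p → □p) there: 4:T. ✓
4: successors {5}; ◇¬(¬p → □p) there: 5:T. ✓
5: successors {6}; ◇¬(¬p → □p) there: 6:F. ✗
6: successors {7}; ◇¬(¬p → □p) there: 7:F. ✗
7: successors {8}; ◇¬(¬p → □p) there: 8:F. ✗
8: successors {1}; ◇¬(¬p → □p) there: 1:F. ✗

{2, 3, 4}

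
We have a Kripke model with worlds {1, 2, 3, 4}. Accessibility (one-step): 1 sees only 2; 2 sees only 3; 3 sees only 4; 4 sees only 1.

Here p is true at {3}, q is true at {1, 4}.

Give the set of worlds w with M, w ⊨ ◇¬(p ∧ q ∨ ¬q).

1: successors {2}; ¬(p ∧ q ∨ ¬q) there: 2:F. ✗
2: successors {3}; ¬(p ∧ q ∨ ¬q) there: 3:F. ✗
3: successors {4}; ¬(p ∧ q ∨ ¬q) there: 4:T. ✓
4: successors {1}; ¬(p ∧ q ∨ ¬q) there: 1:T. ✓

{3, 4}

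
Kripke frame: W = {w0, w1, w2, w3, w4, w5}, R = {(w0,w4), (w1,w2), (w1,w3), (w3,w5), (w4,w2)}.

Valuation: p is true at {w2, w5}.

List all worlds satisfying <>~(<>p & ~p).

w0: successors {w4}; ~(<>p & ~p) there: w4:F. ✗
w1: successors {w2, w3}; ~(<>p & ~p) there: w2:T, w3:F. ✓
w2: no successors, so <>~(<>p & ~p) fails. ✗
w3: successors {w5}; ~(<>p & ~p) there: w5:T. ✓
w4: successors {w2}; ~(<>p & ~p) there: w2:T. ✓
w5: no successors, so <>~(<>p & ~p) fails. ✗

{w1, w3, w4}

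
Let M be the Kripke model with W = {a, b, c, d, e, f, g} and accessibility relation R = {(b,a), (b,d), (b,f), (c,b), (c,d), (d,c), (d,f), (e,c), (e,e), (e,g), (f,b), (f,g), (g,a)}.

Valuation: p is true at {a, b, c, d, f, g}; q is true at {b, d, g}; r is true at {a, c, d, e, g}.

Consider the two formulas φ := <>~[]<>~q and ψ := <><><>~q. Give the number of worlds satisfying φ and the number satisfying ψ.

4 and 5

For <>~[]<>~q:
a: no successors, so <>~[]<>~q fails. ✗
b: successors {a, d, f}; ~[]<>~q there: a:F, d:T, f:F. ✓
c: successors {b, d}; ~[]<>~q there: b:T, d:T. ✓
d: successors {c, f}; ~[]<>~q there: c:F, f:F. ✗
e: successors {c, e, g}; ~[]<>~q there: c:F, e:T, g:T. ✓
f: successors {b, g}; ~[]<>~q there: b:T, g:T. ✓
g: successors {a}; ~[]<>~q there: a:F. ✗
— 4 worlds.
For <><><>~q:
a: no successors, so <><><>~q fails. ✗
b: successors {a, d, f}; <><>~q there: a:F, d:F, f:T. ✓
c: successors {b, d}; <><>~q there: b:T, d:F. ✓
d: successors {c, f}; <><>~q there: c:T, f:T. ✓
e: successors {c, e, g}; <><>~q there: c:T, e:T, g:F. ✓
f: successors {b, g}; <><>~q there: b:T, g:F. ✓
g: successors {a}; <><>~q there: a:F. ✗
— 5 worlds.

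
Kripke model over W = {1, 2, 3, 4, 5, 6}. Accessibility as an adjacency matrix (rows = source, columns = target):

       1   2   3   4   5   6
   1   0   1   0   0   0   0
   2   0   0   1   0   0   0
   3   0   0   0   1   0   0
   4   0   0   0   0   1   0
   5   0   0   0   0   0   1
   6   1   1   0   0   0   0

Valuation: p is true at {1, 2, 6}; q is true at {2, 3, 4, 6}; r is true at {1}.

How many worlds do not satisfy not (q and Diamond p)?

1

1: q and Diamond p is F. ✓
2: q and Diamond p is F. ✓
3: q and Diamond p is F. ✓
4: q and Diamond p is F. ✓
5: q and Diamond p is F. ✓
6: q and Diamond p is T. ✗
Satisfying worlds: {1, 2, 3, 4, 5}.
So not (q and Diamond p) fails at the other 1 world.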